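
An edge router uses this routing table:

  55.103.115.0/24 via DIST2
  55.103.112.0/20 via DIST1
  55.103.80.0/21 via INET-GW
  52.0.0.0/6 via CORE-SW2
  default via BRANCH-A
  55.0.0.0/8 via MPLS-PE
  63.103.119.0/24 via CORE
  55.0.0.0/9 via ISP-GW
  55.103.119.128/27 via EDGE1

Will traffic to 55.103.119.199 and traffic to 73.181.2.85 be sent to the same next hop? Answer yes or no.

no

55.103.119.199: longest match 55.103.112.0/20 -> DIST1
73.181.2.85: longest match 0.0.0.0/0 -> BRANCH-A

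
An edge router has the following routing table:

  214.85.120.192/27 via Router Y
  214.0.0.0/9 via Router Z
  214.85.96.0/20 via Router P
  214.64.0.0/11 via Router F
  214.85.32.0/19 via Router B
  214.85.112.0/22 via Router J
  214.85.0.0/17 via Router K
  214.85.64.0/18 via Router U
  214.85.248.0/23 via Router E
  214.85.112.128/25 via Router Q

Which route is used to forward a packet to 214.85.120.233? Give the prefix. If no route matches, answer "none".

Entries matching 214.85.120.233:
  214.0.0.0/9 (214.0.0.0 - 214.127.255.255)
  214.64.0.0/11 (214.64.0.0 - 214.95.255.255)
  214.85.0.0/17 (214.85.0.0 - 214.85.127.255)
  214.85.64.0/18 (214.85.64.0 - 214.85.127.255)
Most specific is 214.85.64.0/18.

214.85.64.0/18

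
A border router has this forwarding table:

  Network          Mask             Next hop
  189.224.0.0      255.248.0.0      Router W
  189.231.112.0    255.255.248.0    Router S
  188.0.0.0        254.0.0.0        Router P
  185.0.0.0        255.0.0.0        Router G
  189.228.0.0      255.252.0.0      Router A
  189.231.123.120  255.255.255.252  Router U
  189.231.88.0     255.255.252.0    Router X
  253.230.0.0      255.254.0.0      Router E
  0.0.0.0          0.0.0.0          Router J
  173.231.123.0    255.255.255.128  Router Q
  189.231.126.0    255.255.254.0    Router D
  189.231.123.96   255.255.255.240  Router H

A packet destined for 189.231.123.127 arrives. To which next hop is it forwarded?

Routes whose prefix contains 189.231.123.127:
  0.0.0.0/0 (default, matches everything) -> Router J
  188.0.0.0/7 (188.0.0.0 - 189.255.255.255) -> Router P
  189.224.0.0/13 (189.224.0.0 - 189.231.255.255) -> Router W
  189.228.0.0/14 (189.228.0.0 - 189.231.255.255) -> Router A
More-specific entries that do NOT match:
  189.231.123.120/30 (189.231.123.120 - 189.231.123.123) does not contain 189.231.123.127
  189.231.123.96/28 (189.231.123.96 - 189.231.123.111) does not contain 189.231.123.127
  173.231.123.0/25 (173.231.123.0 - 173.231.123.127) does not contain 189.231.123.127
  189.231.126.0/23 (189.231.126.0 - 189.231.127.255) does not contain 189.231.123.127
  189.231.88.0/22 (189.231.88.0 - 189.231.91.255) does not contain 189.231.123.127
  189.231.112.0/21 (189.231.112.0 - 189.231.119.255) does not contain 189.231.123.127
  253.230.0.0/15 (253.230.0.0 - 253.231.255.255) does not contain 189.231.123.127
Longest matching prefix is /14 -> next hop Router A.

Router A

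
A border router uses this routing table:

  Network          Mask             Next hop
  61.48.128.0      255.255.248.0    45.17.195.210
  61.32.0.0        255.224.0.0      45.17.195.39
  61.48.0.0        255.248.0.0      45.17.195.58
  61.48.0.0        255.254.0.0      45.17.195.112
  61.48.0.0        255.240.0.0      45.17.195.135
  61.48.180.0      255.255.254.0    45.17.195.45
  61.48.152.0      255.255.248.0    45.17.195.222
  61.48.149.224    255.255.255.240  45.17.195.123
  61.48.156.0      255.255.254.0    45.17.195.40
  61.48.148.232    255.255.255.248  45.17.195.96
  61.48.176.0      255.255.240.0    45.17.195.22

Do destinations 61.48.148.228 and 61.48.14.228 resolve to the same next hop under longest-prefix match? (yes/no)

61.48.148.228: longest match 61.48.0.0/15 -> 45.17.195.112
61.48.14.228: longest match 61.48.0.0/15 -> 45.17.195.112

yes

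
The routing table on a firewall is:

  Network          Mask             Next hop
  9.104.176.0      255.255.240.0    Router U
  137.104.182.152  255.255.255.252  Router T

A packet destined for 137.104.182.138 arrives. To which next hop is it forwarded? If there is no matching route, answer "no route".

No entry's prefix contains 137.104.182.138; there is no default route.

no route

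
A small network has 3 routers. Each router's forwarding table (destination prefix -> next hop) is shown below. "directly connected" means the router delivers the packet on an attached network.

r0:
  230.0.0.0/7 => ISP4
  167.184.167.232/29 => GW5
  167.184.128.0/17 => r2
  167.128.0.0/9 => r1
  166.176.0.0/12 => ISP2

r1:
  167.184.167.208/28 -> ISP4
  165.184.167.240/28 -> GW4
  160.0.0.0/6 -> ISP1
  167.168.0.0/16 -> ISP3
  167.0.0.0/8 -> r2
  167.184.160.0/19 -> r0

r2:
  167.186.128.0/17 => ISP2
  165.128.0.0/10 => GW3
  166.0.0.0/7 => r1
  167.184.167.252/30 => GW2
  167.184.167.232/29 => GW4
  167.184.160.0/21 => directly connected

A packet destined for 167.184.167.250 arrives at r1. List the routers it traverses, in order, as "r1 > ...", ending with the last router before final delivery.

At r1: longest match for 167.184.167.250 is 167.184.160.0/19 -> r0
At r0: longest match for 167.184.167.250 is 167.184.128.0/17 -> r2
At r2: longest match for 167.184.167.250 is 167.184.160.0/21 -> directly connected

r1 > r0 > r2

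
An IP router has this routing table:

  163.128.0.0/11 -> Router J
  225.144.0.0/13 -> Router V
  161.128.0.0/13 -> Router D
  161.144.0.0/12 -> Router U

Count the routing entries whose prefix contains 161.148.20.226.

1

Prefixes containing 161.148.20.226:
  161.144.0.0/12 (161.144.0.0 - 161.159.255.255)
Total matching entries: 1.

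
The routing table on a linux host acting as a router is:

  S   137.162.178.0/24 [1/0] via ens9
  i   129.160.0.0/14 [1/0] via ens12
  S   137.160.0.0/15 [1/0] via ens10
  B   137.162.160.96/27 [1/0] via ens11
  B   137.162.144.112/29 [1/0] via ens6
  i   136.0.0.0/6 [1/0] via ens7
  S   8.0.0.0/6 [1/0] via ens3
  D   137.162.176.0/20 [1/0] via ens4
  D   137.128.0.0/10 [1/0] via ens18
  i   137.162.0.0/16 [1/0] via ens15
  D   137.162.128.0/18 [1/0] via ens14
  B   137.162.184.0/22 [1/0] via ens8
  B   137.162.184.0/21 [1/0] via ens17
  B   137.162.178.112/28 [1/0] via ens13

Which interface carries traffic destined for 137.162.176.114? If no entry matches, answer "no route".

Routes whose prefix contains 137.162.176.114:
  136.0.0.0/6 (136.0.0.0 - 139.255.255.255) -> ens7
  137.128.0.0/10 (137.128.0.0 - 137.191.255.255) -> ens18
  137.162.0.0/16 (137.162.0.0 - 137.162.255.255) -> ens15
  137.162.128.0/18 (137.162.128.0 - 137.162.191.255) -> ens14
  137.162.176.0/20 (137.162.176.0 - 137.162.191.255) -> ens4
More-specific entries that do NOT match:
  137.162.144.112/29 (137.162.144.112 - 137.162.144.119) does not contain 137.162.176.114
  137.162.178.112/28 (137.162.178.112 - 137.162.178.127) does not contain 137.162.176.114
  137.162.160.96/27 (137.162.160.96 - 137.162.160.127) does not contain 137.162.176.114
  137.162.178.0/24 (137.162.178.0 - 137.162.178.255) does not contain 137.162.176.114
  137.162.184.0/22 (137.162.184.0 - 137.162.187.255) does not contain 137.162.176.114
  137.162.184.0/21 (137.162.184.0 - 137.162.191.255) does not contain 137.162.176.114
Longest matching prefix is /20 -> interface ens4.

ens4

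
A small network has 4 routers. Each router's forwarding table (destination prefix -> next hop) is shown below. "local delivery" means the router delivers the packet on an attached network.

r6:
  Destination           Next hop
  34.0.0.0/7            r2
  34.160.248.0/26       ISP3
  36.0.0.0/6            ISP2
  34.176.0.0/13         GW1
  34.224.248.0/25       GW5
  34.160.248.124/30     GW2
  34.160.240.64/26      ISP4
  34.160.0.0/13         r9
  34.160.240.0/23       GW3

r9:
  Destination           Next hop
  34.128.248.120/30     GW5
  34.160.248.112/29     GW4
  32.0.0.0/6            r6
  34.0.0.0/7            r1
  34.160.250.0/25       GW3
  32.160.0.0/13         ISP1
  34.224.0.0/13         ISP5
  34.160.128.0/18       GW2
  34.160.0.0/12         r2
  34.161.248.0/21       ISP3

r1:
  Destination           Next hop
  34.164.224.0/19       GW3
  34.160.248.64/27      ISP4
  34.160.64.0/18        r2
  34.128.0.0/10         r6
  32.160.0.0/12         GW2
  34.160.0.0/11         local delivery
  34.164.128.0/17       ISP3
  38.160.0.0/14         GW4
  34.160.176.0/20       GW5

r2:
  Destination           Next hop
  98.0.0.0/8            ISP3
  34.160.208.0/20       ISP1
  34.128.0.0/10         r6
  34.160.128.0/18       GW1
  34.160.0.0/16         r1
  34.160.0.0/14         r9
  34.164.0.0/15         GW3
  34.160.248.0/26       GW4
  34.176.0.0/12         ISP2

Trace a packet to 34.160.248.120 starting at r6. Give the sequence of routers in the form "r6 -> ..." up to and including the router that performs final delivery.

r6 -> r9 -> r2 -> r1

At r6: longest match for 34.160.248.120 is 34.160.0.0/13 -> r9
At r9: longest match for 34.160.248.120 is 34.160.0.0/12 -> r2
At r2: longest match for 34.160.248.120 is 34.160.0.0/16 -> r1
At r1: longest match for 34.160.248.120 is 34.160.0.0/11 -> local delivery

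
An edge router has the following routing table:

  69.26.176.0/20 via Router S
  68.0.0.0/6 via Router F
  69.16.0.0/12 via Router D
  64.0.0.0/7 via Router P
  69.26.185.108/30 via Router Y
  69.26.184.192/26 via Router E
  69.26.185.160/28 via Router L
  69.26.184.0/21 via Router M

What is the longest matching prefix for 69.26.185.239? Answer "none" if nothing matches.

Entries matching 69.26.185.239:
  68.0.0.0/6 (68.0.0.0 - 71.255.255.255)
  69.16.0.0/12 (69.16.0.0 - 69.31.255.255)
  69.26.176.0/20 (69.26.176.0 - 69.26.191.255)
  69.26.184.0/21 (69.26.184.0 - 69.26.191.255)
Most specific is 69.26.184.0/21.

69.26.184.0/21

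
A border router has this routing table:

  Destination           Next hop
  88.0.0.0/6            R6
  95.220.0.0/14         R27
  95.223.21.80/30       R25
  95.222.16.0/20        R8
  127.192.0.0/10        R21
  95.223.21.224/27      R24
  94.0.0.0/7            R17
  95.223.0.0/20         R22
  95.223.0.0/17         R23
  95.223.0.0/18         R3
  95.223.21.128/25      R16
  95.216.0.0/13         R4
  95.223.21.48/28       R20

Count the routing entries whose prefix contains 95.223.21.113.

Prefixes containing 95.223.21.113:
  94.0.0.0/7 (94.0.0.0 - 95.255.255.255)
  95.216.0.0/13 (95.216.0.0 - 95.223.255.255)
  95.220.0.0/14 (95.220.0.0 - 95.223.255.255)
  95.223.0.0/17 (95.223.0.0 - 95.223.127.255)
  95.223.0.0/18 (95.223.0.0 - 95.223.63.255)
Total matching entries: 5.

5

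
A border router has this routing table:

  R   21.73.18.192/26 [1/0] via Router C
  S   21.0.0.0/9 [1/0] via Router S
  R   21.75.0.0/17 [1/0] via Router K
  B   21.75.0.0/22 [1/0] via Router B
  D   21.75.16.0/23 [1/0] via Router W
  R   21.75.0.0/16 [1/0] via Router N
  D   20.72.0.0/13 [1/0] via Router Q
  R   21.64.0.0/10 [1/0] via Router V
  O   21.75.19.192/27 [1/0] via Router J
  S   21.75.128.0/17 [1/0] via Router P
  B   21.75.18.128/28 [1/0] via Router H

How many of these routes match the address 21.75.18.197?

Prefixes containing 21.75.18.197:
  21.0.0.0/9 (21.0.0.0 - 21.127.255.255)
  21.64.0.0/10 (21.64.0.0 - 21.127.255.255)
  21.75.0.0/16 (21.75.0.0 - 21.75.255.255)
  21.75.0.0/17 (21.75.0.0 - 21.75.127.255)
Total matching entries: 4.

4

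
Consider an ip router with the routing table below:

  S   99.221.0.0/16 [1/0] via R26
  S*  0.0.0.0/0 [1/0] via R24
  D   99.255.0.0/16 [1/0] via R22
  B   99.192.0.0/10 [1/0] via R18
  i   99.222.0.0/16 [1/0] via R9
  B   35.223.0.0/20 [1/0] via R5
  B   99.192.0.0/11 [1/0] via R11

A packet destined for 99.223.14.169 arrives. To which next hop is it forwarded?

R11

Routes whose prefix contains 99.223.14.169:
  0.0.0.0/0 (default, matches everything) -> R24
  99.192.0.0/10 (99.192.0.0 - 99.255.255.255) -> R18
  99.192.0.0/11 (99.192.0.0 - 99.223.255.255) -> R11
More-specific entries that do NOT match:
  35.223.0.0/20 (35.223.0.0 - 35.223.15.255) does not contain 99.223.14.169
  99.221.0.0/16 (99.221.0.0 - 99.221.255.255) does not contain 99.223.14.169
  99.255.0.0/16 (99.255.0.0 - 99.255.255.255) does not contain 99.223.14.169
  99.222.0.0/16 (99.222.0.0 - 99.222.255.255) does not contain 99.223.14.169
Longest matching prefix is /11 -> next hop R11.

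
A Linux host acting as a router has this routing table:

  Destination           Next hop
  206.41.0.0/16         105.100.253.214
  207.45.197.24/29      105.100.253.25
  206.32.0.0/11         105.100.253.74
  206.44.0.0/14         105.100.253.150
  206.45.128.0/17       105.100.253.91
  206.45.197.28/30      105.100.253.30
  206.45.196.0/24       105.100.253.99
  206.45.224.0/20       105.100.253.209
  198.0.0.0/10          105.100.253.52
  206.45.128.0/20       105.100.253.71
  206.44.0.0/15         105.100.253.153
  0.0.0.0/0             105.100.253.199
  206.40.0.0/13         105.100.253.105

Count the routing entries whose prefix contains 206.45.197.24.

Prefixes containing 206.45.197.24:
  0.0.0.0/0 (default, matches everything)
  206.32.0.0/11 (206.32.0.0 - 206.63.255.255)
  206.40.0.0/13 (206.40.0.0 - 206.47.255.255)
  206.44.0.0/14 (206.44.0.0 - 206.47.255.255)
  206.44.0.0/15 (206.44.0.0 - 206.45.255.255)
  206.45.128.0/17 (206.45.128.0 - 206.45.255.255)
Total matching entries: 6.

6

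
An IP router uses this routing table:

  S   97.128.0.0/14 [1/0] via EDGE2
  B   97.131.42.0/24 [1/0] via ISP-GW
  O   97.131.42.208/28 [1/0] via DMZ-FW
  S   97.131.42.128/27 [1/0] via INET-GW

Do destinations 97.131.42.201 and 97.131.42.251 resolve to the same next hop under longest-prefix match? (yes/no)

yes

97.131.42.201: longest match 97.131.42.0/24 -> ISP-GW
97.131.42.251: longest match 97.131.42.0/24 -> ISP-GW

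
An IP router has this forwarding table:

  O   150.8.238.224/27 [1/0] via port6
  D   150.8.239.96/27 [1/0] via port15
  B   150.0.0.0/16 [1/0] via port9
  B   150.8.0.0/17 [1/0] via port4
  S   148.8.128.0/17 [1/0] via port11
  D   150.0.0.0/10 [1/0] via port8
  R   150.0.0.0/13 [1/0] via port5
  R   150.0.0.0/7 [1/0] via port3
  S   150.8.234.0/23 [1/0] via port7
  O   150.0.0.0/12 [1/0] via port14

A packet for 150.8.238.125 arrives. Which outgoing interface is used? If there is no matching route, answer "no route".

Routes whose prefix contains 150.8.238.125:
  150.0.0.0/7 (150.0.0.0 - 151.255.255.255) -> port3
  150.0.0.0/10 (150.0.0.0 - 150.63.255.255) -> port8
  150.0.0.0/12 (150.0.0.0 - 150.15.255.255) -> port14
More-specific entries that do NOT match:
  150.8.238.224/27 (150.8.238.224 - 150.8.238.255) does not contain 150.8.238.125
  150.8.239.96/27 (150.8.239.96 - 150.8.239.127) does not contain 150.8.238.125
  150.8.234.0/23 (150.8.234.0 - 150.8.235.255) does not contain 150.8.238.125
  150.8.0.0/17 (150.8.0.0 - 150.8.127.255) does not contain 150.8.238.125
  148.8.128.0/17 (148.8.128.0 - 148.8.255.255) does not contain 150.8.238.125
  150.0.0.0/16 (150.0.0.0 - 150.0.255.255) does not contain 150.8.238.125
  150.0.0.0/13 (150.0.0.0 - 150.7.255.255) does not contain 150.8.238.125
Longest matching prefix is /12 -> interface port14.

port14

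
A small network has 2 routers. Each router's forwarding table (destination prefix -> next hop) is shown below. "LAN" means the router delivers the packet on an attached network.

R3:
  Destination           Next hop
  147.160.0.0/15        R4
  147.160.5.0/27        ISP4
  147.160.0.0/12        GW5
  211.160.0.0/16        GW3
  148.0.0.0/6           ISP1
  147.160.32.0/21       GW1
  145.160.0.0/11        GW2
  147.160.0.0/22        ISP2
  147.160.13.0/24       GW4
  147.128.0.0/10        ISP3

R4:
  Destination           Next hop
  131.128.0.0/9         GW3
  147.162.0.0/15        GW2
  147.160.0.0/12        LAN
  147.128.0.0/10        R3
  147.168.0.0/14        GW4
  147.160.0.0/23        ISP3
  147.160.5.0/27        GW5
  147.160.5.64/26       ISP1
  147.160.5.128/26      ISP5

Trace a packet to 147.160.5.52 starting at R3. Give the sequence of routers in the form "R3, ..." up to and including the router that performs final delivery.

At R3: longest match for 147.160.5.52 is 147.160.0.0/15 -> R4
At R4: longest match for 147.160.5.52 is 147.160.0.0/12 -> LAN

R3, R4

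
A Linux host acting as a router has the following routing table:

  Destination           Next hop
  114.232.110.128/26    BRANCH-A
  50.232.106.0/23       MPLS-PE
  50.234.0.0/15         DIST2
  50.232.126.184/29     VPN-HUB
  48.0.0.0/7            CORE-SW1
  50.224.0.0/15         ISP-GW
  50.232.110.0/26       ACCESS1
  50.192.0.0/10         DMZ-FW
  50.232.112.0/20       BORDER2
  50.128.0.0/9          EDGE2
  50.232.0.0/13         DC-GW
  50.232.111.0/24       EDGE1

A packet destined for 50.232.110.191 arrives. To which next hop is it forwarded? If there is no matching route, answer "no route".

DC-GW

Routes whose prefix contains 50.232.110.191:
  50.128.0.0/9 (50.128.0.0 - 50.255.255.255) -> EDGE2
  50.192.0.0/10 (50.192.0.0 - 50.255.255.255) -> DMZ-FW
  50.232.0.0/13 (50.232.0.0 - 50.239.255.255) -> DC-GW
More-specific entries that do NOT match:
  50.232.126.184/29 (50.232.126.184 - 50.232.126.191) does not contain 50.232.110.191
  114.232.110.128/26 (114.232.110.128 - 114.232.110.191) does not contain 50.232.110.191
  50.232.110.0/26 (50.232.110.0 - 50.232.110.63) does not contain 50.232.110.191
  50.232.111.0/24 (50.232.111.0 - 50.232.111.255) does not contain 50.232.110.191
  50.232.106.0/23 (50.232.106.0 - 50.232.107.255) does not contain 50.232.110.191
  50.232.112.0/20 (50.232.112.0 - 50.232.127.255) does not contain 50.232.110.191
  50.234.0.0/15 (50.234.0.0 - 50.235.255.255) does not contain 50.232.110.191
  50.224.0.0/15 (50.224.0.0 - 50.225.255.255) does not contain 50.232.110.191
Longest matching prefix is /13 -> next hop DC-GW.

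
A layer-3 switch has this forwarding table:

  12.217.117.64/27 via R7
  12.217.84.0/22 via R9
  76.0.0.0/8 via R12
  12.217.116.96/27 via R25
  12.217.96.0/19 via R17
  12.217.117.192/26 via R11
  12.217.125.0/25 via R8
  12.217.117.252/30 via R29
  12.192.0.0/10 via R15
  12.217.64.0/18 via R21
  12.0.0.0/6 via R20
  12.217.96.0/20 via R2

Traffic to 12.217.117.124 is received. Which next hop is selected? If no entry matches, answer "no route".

R17

Routes whose prefix contains 12.217.117.124:
  12.0.0.0/6 (12.0.0.0 - 15.255.255.255) -> R20
  12.192.0.0/10 (12.192.0.0 - 12.255.255.255) -> R15
  12.217.64.0/18 (12.217.64.0 - 12.217.127.255) -> R21
  12.217.96.0/19 (12.217.96.0 - 12.217.127.255) -> R17
More-specific entries that do NOT match:
  12.217.117.252/30 (12.217.117.252 - 12.217.117.255) does not contain 12.217.117.124
  12.217.117.64/27 (12.217.117.64 - 12.217.117.95) does not contain 12.217.117.124
  12.217.116.96/27 (12.217.116.96 - 12.217.116.127) does not contain 12.217.117.124
  12.217.117.192/26 (12.217.117.192 - 12.217.117.255) does not contain 12.217.117.124
  12.217.125.0/25 (12.217.125.0 - 12.217.125.127) does not contain 12.217.117.124
  12.217.84.0/22 (12.217.84.0 - 12.217.87.255) does not contain 12.217.117.124
  12.217.96.0/20 (12.217.96.0 - 12.217.111.255) does not contain 12.217.117.124
Longest matching prefix is /19 -> next hop R17.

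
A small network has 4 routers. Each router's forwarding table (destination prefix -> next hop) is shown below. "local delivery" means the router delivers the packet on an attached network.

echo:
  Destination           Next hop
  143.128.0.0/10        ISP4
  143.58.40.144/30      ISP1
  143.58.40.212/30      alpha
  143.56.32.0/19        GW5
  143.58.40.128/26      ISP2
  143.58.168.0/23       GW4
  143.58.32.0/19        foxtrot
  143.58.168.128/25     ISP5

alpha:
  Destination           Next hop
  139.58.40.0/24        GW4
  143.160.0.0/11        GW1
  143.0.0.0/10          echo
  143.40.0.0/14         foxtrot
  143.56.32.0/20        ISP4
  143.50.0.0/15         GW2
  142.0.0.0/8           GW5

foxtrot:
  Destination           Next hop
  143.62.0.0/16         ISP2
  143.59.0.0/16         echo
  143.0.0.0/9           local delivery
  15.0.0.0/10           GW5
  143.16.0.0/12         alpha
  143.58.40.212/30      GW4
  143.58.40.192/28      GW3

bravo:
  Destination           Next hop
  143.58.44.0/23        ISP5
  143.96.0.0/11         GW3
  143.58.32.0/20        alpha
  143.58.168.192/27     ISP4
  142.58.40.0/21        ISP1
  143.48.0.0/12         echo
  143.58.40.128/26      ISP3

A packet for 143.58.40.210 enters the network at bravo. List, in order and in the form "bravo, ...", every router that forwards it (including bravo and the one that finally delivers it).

bravo, alpha, echo, foxtrot

At bravo: longest match for 143.58.40.210 is 143.58.32.0/20 -> alpha
At alpha: longest match for 143.58.40.210 is 143.0.0.0/10 -> echo
At echo: longest match for 143.58.40.210 is 143.58.32.0/19 -> foxtrot
At foxtrot: longest match for 143.58.40.210 is 143.0.0.0/9 -> local delivery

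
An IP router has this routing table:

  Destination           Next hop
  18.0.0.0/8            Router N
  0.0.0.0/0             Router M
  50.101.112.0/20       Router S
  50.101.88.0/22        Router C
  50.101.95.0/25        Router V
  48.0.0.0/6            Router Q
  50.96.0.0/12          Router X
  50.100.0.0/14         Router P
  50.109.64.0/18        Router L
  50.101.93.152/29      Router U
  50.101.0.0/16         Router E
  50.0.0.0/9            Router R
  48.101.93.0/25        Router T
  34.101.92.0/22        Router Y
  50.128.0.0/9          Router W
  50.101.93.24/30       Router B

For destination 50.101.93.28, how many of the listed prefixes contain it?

Prefixes containing 50.101.93.28:
  0.0.0.0/0 (default, matches everything)
  48.0.0.0/6 (48.0.0.0 - 51.255.255.255)
  50.0.0.0/9 (50.0.0.0 - 50.127.255.255)
  50.96.0.0/12 (50.96.0.0 - 50.111.255.255)
  50.100.0.0/14 (50.100.0.0 - 50.103.255.255)
  50.101.0.0/16 (50.101.0.0 - 50.101.255.255)
Total matching entries: 6.

6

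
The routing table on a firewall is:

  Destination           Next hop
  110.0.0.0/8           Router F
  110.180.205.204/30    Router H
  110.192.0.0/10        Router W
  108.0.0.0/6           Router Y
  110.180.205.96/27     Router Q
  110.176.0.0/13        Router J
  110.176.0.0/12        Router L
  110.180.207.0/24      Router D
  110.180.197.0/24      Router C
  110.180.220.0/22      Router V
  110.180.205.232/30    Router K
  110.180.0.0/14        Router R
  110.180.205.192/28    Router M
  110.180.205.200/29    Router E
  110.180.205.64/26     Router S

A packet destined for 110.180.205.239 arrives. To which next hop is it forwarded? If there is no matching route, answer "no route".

Router R

Routes whose prefix contains 110.180.205.239:
  108.0.0.0/6 (108.0.0.0 - 111.255.255.255) -> Router Y
  110.0.0.0/8 (110.0.0.0 - 110.255.255.255) -> Router F
  110.176.0.0/12 (110.176.0.0 - 110.191.255.255) -> Router L
  110.176.0.0/13 (110.176.0.0 - 110.183.255.255) -> Router J
  110.180.0.0/14 (110.180.0.0 - 110.183.255.255) -> Router R
More-specific entries that do NOT match:
  110.180.205.204/30 (110.180.205.204 - 110.180.205.207) does not contain 110.180.205.239
  110.180.205.232/30 (110.180.205.232 - 110.180.205.235) does not contain 110.180.205.239
  110.180.205.200/29 (110.180.205.200 - 110.180.205.207) does not contain 110.180.205.239
  110.180.205.192/28 (110.180.205.192 - 110.180.205.207) does not contain 110.180.205.239
  110.180.205.96/27 (110.180.205.96 - 110.180.205.127) does not contain 110.180.205.239
  110.180.205.64/26 (110.180.205.64 - 110.180.205.127) does not contain 110.180.205.239
  110.180.207.0/24 (110.180.207.0 - 110.180.207.255) does not contain 110.180.205.239
  110.180.197.0/24 (110.180.197.0 - 110.180.197.255) does not contain 110.180.205.239
  110.180.220.0/22 (110.180.220.0 - 110.180.223.255) does not contain 110.180.205.239
Longest matching prefix is /14 -> next hop Router R.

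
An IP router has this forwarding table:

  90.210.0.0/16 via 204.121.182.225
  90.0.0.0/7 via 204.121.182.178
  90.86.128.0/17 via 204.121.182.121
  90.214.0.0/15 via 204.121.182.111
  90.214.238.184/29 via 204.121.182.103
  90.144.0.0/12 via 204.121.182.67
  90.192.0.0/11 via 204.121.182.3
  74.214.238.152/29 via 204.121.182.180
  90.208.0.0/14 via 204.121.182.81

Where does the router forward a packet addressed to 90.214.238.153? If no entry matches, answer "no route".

204.121.182.111

Routes whose prefix contains 90.214.238.153:
  90.0.0.0/7 (90.0.0.0 - 91.255.255.255) -> 204.121.182.178
  90.192.0.0/11 (90.192.0.0 - 90.223.255.255) -> 204.121.182.3
  90.214.0.0/15 (90.214.0.0 - 90.215.255.255) -> 204.121.182.111
More-specific entries that do NOT match:
  90.214.238.184/29 (90.214.238.184 - 90.214.238.191) does not contain 90.214.238.153
  74.214.238.152/29 (74.214.238.152 - 74.214.238.159) does not contain 90.214.238.153
  90.86.128.0/17 (90.86.128.0 - 90.86.255.255) does not contain 90.214.238.153
  90.210.0.0/16 (90.210.0.0 - 90.210.255.255) does not contain 90.214.238.153
Longest matching prefix is /15 -> next hop 204.121.182.111.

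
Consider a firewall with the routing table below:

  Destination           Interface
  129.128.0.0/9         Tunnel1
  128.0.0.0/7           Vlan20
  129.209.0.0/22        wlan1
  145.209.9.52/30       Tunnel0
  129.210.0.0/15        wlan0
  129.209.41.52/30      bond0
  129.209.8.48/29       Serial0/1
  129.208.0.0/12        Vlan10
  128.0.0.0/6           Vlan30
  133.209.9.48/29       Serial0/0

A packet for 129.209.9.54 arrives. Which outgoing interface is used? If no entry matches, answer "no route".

Routes whose prefix contains 129.209.9.54:
  128.0.0.0/6 (128.0.0.0 - 131.255.255.255) -> Vlan30
  128.0.0.0/7 (128.0.0.0 - 129.255.255.255) -> Vlan20
  129.128.0.0/9 (129.128.0.0 - 129.255.255.255) -> Tunnel1
  129.208.0.0/12 (129.208.0.0 - 129.223.255.255) -> Vlan10
More-specific entries that do NOT match:
  145.209.9.52/30 (145.209.9.52 - 145.209.9.55) does not contain 129.209.9.54
  129.209.41.52/30 (129.209.41.52 - 129.209.41.55) does not contain 129.209.9.54
  129.209.8.48/29 (129.209.8.48 - 129.209.8.55) does not contain 129.209.9.54
  133.209.9.48/29 (133.209.9.48 - 133.209.9.55) does not contain 129.209.9.54
  129.209.0.0/22 (129.209.0.0 - 129.209.3.255) does not contain 129.209.9.54
  129.210.0.0/15 (129.210.0.0 - 129.211.255.255) does not contain 129.209.9.54
Longest matching prefix is /12 -> interface Vlan10.

Vlan10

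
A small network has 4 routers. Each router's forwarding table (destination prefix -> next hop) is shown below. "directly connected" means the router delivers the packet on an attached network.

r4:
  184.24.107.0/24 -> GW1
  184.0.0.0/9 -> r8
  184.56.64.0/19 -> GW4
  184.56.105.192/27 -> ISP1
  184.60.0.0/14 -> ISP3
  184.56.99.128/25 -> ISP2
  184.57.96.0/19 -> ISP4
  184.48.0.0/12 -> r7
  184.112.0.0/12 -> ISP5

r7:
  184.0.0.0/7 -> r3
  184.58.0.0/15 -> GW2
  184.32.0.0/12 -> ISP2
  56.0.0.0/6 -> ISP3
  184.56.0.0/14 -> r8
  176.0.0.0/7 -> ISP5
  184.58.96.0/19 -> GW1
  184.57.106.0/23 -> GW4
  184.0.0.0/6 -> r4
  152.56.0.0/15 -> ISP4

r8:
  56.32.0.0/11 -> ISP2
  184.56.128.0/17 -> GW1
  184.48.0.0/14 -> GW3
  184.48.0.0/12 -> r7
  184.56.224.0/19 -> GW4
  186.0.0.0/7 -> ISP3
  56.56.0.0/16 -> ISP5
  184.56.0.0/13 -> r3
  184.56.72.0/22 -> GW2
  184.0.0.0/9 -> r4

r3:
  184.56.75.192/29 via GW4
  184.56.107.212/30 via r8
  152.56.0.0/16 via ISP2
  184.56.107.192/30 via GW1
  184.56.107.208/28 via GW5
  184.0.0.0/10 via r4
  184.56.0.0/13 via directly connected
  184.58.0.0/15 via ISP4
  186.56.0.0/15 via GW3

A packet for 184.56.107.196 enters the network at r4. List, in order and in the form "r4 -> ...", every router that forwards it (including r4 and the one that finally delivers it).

r4 -> r7 -> r8 -> r3

At r4: longest match for 184.56.107.196 is 184.48.0.0/12 -> r7
At r7: longest match for 184.56.107.196 is 184.56.0.0/14 -> r8
At r8: longest match for 184.56.107.196 is 184.56.0.0/13 -> r3
At r3: longest match for 184.56.107.196 is 184.56.0.0/13 -> directly connected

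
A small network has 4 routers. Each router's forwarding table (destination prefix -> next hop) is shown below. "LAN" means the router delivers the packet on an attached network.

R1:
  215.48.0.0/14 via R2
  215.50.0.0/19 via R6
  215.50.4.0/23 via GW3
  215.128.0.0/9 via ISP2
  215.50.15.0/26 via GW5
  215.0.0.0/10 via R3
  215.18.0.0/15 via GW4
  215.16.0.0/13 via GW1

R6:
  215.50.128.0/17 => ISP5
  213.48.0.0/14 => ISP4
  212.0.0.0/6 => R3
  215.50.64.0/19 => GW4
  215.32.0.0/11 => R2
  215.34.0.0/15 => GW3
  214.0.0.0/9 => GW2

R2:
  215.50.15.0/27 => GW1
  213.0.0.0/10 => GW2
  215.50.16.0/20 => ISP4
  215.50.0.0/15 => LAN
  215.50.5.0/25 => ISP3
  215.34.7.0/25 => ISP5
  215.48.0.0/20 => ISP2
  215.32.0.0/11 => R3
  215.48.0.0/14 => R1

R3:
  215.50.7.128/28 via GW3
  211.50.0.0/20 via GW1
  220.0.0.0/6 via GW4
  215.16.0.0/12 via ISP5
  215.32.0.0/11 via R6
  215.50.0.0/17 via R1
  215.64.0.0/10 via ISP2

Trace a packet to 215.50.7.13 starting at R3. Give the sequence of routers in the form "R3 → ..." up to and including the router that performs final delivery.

At R3: longest match for 215.50.7.13 is 215.50.0.0/17 -> R1
At R1: longest match for 215.50.7.13 is 215.50.0.0/19 -> R6
At R6: longest match for 215.50.7.13 is 215.32.0.0/11 -> R2
At R2: longest match for 215.50.7.13 is 215.50.0.0/15 -> LAN

R3 → R1 → R6 → R2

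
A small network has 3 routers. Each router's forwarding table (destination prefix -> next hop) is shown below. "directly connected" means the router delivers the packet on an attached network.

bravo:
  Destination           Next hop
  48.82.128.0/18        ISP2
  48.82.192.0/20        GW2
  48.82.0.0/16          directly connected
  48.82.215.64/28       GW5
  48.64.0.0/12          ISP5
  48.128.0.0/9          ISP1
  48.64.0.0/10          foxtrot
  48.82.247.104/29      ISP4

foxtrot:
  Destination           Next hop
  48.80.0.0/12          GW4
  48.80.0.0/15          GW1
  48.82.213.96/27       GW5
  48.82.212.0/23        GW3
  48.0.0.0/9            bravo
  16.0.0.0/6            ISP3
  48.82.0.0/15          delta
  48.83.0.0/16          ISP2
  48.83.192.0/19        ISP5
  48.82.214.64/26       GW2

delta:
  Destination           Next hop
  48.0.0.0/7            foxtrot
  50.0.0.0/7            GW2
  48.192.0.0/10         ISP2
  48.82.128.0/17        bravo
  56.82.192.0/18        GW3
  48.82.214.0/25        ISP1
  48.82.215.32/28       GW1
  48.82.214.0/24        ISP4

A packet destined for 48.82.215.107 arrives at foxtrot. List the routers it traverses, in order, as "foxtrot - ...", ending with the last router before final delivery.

At foxtrot: longest match for 48.82.215.107 is 48.82.0.0/15 -> delta
At delta: longest match for 48.82.215.107 is 48.82.128.0/17 -> bravo
At bravo: longest match for 48.82.215.107 is 48.82.0.0/16 -> directly connected

foxtrot - delta - bravo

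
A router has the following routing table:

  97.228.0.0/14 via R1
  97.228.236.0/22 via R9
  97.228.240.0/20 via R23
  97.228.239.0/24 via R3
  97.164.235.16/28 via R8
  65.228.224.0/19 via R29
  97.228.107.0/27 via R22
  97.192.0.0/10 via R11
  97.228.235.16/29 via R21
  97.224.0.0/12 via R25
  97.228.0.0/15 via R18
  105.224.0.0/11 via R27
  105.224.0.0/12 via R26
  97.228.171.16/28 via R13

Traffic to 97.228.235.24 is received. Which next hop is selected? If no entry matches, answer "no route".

Routes whose prefix contains 97.228.235.24:
  97.192.0.0/10 (97.192.0.0 - 97.255.255.255) -> R11
  97.224.0.0/12 (97.224.0.0 - 97.239.255.255) -> R25
  97.228.0.0/14 (97.228.0.0 - 97.231.255.255) -> R1
  97.228.0.0/15 (97.228.0.0 - 97.229.255.255) -> R18
More-specific entries that do NOT match:
  97.228.235.16/29 (97.228.235.16 - 97.228.235.23) does not contain 97.228.235.24
  97.164.235.16/28 (97.164.235.16 - 97.164.235.31) does not contain 97.228.235.24
  97.228.171.16/28 (97.228.171.16 - 97.228.171.31) does not contain 97.228.235.24
  97.228.107.0/27 (97.228.107.0 - 97.228.107.31) does not contain 97.228.235.24
  97.228.239.0/24 (97.228.239.0 - 97.228.239.255) does not contain 97.228.235.24
  97.228.236.0/22 (97.228.236.0 - 97.228.239.255) does not contain 97.228.235.24
  97.228.240.0/20 (97.228.240.0 - 97.228.255.255) does not contain 97.228.235.24
  65.228.224.0/19 (65.228.224.0 - 65.228.255.255) does not contain 97.228.235.24
Longest matching prefix is /15 -> next hop R18.

R18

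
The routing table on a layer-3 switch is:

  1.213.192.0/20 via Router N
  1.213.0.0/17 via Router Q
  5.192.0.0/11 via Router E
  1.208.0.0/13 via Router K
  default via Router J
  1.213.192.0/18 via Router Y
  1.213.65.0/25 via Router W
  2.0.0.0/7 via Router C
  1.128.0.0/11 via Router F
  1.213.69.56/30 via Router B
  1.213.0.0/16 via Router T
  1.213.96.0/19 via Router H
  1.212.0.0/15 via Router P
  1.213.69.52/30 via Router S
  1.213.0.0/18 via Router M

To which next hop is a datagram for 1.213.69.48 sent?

Routes whose prefix contains 1.213.69.48:
  0.0.0.0/0 (default, matches everything) -> Router J
  1.208.0.0/13 (1.208.0.0 - 1.215.255.255) -> Router K
  1.212.0.0/15 (1.212.0.0 - 1.213.255.255) -> Router P
  1.213.0.0/16 (1.213.0.0 - 1.213.255.255) -> Router T
  1.213.0.0/17 (1.213.0.0 - 1.213.127.255) -> Router Q
More-specific entries that do NOT match:
  1.213.69.56/30 (1.213.69.56 - 1.213.69.59) does not contain 1.213.69.48
  1.213.69.52/30 (1.213.69.52 - 1.213.69.55) does not contain 1.213.69.48
  1.213.65.0/25 (1.213.65.0 - 1.213.65.127) does not contain 1.213.69.48
  1.213.192.0/20 (1.213.192.0 - 1.213.207.255) does not contain 1.213.69.48
  1.213.96.0/19 (1.213.96.0 - 1.213.127.255) does not contain 1.213.69.48
  1.213.192.0/18 (1.213.192.0 - 1.213.255.255) does not contain 1.213.69.48
  1.213.0.0/18 (1.213.0.0 - 1.213.63.255) does not contain 1.213.69.48
Longest matching prefix is /17 -> next hop Router Q.

Router Q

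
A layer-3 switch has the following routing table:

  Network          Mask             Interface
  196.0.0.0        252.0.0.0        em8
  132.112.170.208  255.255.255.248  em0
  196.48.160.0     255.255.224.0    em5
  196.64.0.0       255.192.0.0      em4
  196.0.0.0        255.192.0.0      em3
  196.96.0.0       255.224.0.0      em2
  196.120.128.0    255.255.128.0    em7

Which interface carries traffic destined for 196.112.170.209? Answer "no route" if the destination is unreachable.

Routes whose prefix contains 196.112.170.209:
  196.0.0.0/6 (196.0.0.0 - 199.255.255.255) -> em8
  196.64.0.0/10 (196.64.0.0 - 196.127.255.255) -> em4
  196.96.0.0/11 (196.96.0.0 - 196.127.255.255) -> em2
More-specific entries that do NOT match:
  132.112.170.208/29 (132.112.170.208 - 132.112.170.215) does not contain 196.112.170.209
  196.48.160.0/19 (196.48.160.0 - 196.48.191.255) does not contain 196.112.170.209
  196.120.128.0/17 (196.120.128.0 - 196.120.255.255) does not contain 196.112.170.209
Longest matching prefix is /11 -> interface em2.

em2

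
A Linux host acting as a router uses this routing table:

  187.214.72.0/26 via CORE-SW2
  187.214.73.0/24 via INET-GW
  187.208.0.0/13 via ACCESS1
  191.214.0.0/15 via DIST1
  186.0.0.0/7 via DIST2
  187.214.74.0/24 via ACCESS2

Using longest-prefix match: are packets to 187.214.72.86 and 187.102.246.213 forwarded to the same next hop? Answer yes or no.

187.214.72.86: longest match 187.208.0.0/13 -> ACCESS1
187.102.246.213: longest match 186.0.0.0/7 -> DIST2

no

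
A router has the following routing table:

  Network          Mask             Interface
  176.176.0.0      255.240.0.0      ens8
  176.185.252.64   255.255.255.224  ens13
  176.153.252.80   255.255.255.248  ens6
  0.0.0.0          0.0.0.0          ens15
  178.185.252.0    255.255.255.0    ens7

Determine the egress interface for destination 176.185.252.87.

Routes whose prefix contains 176.185.252.87:
  0.0.0.0/0 (default, matches everything) -> ens15
  176.176.0.0/12 (176.176.0.0 - 176.191.255.255) -> ens8
  176.185.252.64/27 (176.185.252.64 - 176.185.252.95) -> ens13
More-specific entries that do NOT match:
  176.153.252.80/29 (176.153.252.80 - 176.153.252.87) does not contain 176.185.252.87
Longest matching prefix is /27 -> interface ens13.

ens13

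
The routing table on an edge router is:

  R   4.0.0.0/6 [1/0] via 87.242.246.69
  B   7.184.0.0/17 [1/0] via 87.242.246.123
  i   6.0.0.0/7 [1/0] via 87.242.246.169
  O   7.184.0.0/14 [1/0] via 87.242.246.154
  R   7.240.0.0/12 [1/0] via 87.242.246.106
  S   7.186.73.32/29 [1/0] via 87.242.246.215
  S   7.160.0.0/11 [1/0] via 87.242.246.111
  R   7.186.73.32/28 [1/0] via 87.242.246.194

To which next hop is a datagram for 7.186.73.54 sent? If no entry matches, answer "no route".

87.242.246.154

Routes whose prefix contains 7.186.73.54:
  4.0.0.0/6 (4.0.0.0 - 7.255.255.255) -> 87.242.246.69
  6.0.0.0/7 (6.0.0.0 - 7.255.255.255) -> 87.242.246.169
  7.160.0.0/11 (7.160.0.0 - 7.191.255.255) -> 87.242.246.111
  7.184.0.0/14 (7.184.0.0 - 7.187.255.255) -> 87.242.246.154
More-specific entries that do NOT match:
  7.186.73.32/29 (7.186.73.32 - 7.186.73.39) does not contain 7.186.73.54
  7.186.73.32/28 (7.186.73.32 - 7.186.73.47) does not contain 7.186.73.54
  7.184.0.0/17 (7.184.0.0 - 7.184.127.255) does not contain 7.186.73.54
Longest matching prefix is /14 -> next hop 87.242.246.154.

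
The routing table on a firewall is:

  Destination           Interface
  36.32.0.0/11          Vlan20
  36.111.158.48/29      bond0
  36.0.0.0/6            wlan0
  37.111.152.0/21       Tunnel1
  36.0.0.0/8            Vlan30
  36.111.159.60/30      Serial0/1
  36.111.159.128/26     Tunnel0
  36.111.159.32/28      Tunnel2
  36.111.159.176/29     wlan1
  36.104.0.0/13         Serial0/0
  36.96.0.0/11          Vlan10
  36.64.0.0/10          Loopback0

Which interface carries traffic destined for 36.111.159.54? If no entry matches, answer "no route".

Serial0/0

Routes whose prefix contains 36.111.159.54:
  36.0.0.0/6 (36.0.0.0 - 39.255.255.255) -> wlan0
  36.0.0.0/8 (36.0.0.0 - 36.255.255.255) -> Vlan30
  36.64.0.0/10 (36.64.0.0 - 36.127.255.255) -> Loopback0
  36.96.0.0/11 (36.96.0.0 - 36.127.255.255) -> Vlan10
  36.104.0.0/13 (36.104.0.0 - 36.111.255.255) -> Serial0/0
More-specific entries that do NOT match:
  36.111.159.60/30 (36.111.159.60 - 36.111.159.63) does not contain 36.111.159.54
  36.111.158.48/29 (36.111.158.48 - 36.111.158.55) does not contain 36.111.159.54
  36.111.159.176/29 (36.111.159.176 - 36.111.159.183) does not contain 36.111.159.54
  36.111.159.32/28 (36.111.159.32 - 36.111.159.47) does not contain 36.111.159.54
  36.111.159.128/26 (36.111.159.128 - 36.111.159.191) does not contain 36.111.159.54
  37.111.152.0/21 (37.111.152.0 - 37.111.159.255) does not contain 36.111.159.54
Longest matching prefix is /13 -> interface Serial0/0.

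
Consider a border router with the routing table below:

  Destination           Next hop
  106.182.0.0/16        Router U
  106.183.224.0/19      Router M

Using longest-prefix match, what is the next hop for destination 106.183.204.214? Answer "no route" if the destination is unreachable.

No entry's prefix contains 106.183.204.214; there is no default route.

no route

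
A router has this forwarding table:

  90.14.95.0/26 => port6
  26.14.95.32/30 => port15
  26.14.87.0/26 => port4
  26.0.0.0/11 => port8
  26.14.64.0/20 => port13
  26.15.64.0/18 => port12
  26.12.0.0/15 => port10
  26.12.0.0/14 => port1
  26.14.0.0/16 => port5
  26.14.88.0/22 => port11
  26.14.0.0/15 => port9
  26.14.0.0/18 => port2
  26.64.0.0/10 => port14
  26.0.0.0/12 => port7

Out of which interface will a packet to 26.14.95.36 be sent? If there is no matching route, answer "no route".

port5

Routes whose prefix contains 26.14.95.36:
  26.0.0.0/11 (26.0.0.0 - 26.31.255.255) -> port8
  26.0.0.0/12 (26.0.0.0 - 26.15.255.255) -> port7
  26.12.0.0/14 (26.12.0.0 - 26.15.255.255) -> port1
  26.14.0.0/15 (26.14.0.0 - 26.15.255.255) -> port9
  26.14.0.0/16 (26.14.0.0 - 26.14.255.255) -> port5
More-specific entries that do NOT match:
  26.14.95.32/30 (26.14.95.32 - 26.14.95.35) does not contain 26.14.95.36
  90.14.95.0/26 (90.14.95.0 - 90.14.95.63) does not contain 26.14.95.36
  26.14.87.0/26 (26.14.87.0 - 26.14.87.63) does not contain 26.14.95.36
  26.14.88.0/22 (26.14.88.0 - 26.14.91.255) does not contain 26.14.95.36
  26.14.64.0/20 (26.14.64.0 - 26.14.79.255) does not contain 26.14.95.36
  26.15.64.0/18 (26.15.64.0 - 26.15.127.255) does not contain 26.14.95.36
  26.14.0.0/18 (26.14.0.0 - 26.14.63.255) does not contain 26.14.95.36
Longest matching prefix is /16 -> interface port5.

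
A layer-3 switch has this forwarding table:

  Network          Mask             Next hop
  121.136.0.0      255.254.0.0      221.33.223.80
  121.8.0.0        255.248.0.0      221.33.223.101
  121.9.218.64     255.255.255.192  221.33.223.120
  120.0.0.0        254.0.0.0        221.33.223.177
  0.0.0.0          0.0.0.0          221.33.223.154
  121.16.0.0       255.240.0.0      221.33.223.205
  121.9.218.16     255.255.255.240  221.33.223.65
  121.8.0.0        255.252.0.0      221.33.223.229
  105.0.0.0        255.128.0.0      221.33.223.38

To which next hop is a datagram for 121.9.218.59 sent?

221.33.223.229

Routes whose prefix contains 121.9.218.59:
  0.0.0.0/0 (default, matches everything) -> 221.33.223.154
  120.0.0.0/7 (120.0.0.0 - 121.255.255.255) -> 221.33.223.177
  121.8.0.0/13 (121.8.0.0 - 121.15.255.255) -> 221.33.223.101
  121.8.0.0/14 (121.8.0.0 - 121.11.255.255) -> 221.33.223.229
More-specific entries that do NOT match:
  121.9.218.16/28 (121.9.218.16 - 121.9.218.31) does not contain 121.9.218.59
  121.9.218.64/26 (121.9.218.64 - 121.9.218.127) does not contain 121.9.218.59
  121.136.0.0/15 (121.136.0.0 - 121.137.255.255) does not contain 121.9.218.59
Longest matching prefix is /14 -> next hop 221.33.223.229.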